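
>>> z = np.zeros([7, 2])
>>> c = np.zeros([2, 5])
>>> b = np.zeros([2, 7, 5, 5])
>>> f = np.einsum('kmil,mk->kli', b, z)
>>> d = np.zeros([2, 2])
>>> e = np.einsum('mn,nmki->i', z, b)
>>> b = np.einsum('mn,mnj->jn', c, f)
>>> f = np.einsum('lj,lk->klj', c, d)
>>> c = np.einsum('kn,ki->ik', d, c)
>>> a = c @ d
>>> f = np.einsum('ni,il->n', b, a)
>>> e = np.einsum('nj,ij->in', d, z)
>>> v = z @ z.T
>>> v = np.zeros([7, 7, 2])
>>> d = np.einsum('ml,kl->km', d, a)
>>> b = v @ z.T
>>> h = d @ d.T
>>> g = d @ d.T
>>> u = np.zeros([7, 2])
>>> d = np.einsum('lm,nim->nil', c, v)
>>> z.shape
(7, 2)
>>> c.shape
(5, 2)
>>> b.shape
(7, 7, 7)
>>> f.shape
(5,)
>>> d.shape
(7, 7, 5)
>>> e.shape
(7, 2)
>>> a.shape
(5, 2)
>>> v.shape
(7, 7, 2)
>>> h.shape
(5, 5)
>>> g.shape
(5, 5)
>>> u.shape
(7, 2)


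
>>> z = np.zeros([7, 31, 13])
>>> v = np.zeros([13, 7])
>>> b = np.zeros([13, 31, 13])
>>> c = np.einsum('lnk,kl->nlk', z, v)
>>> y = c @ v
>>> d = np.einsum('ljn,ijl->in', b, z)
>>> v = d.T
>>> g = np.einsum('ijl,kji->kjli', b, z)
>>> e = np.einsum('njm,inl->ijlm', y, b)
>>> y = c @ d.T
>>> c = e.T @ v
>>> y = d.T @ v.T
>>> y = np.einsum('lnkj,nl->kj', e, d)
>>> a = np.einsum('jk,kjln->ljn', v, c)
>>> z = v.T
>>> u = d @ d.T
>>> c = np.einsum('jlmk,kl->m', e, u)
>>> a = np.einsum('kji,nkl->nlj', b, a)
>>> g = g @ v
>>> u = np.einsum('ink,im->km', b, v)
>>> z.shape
(7, 13)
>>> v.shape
(13, 7)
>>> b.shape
(13, 31, 13)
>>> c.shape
(13,)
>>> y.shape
(13, 7)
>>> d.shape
(7, 13)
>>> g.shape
(7, 31, 13, 7)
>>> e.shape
(13, 7, 13, 7)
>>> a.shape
(7, 7, 31)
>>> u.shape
(13, 7)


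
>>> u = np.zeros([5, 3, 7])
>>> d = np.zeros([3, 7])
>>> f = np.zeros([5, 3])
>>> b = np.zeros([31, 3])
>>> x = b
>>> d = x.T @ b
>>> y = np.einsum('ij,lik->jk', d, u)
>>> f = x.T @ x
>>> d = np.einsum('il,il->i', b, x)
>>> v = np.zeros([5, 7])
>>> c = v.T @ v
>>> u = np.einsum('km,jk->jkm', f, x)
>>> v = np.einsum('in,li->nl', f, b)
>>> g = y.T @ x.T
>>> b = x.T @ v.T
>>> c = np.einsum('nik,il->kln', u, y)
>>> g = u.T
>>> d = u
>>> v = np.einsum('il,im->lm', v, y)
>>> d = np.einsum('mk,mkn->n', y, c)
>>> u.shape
(31, 3, 3)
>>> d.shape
(31,)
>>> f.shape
(3, 3)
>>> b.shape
(3, 3)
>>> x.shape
(31, 3)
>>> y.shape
(3, 7)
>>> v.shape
(31, 7)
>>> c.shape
(3, 7, 31)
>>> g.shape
(3, 3, 31)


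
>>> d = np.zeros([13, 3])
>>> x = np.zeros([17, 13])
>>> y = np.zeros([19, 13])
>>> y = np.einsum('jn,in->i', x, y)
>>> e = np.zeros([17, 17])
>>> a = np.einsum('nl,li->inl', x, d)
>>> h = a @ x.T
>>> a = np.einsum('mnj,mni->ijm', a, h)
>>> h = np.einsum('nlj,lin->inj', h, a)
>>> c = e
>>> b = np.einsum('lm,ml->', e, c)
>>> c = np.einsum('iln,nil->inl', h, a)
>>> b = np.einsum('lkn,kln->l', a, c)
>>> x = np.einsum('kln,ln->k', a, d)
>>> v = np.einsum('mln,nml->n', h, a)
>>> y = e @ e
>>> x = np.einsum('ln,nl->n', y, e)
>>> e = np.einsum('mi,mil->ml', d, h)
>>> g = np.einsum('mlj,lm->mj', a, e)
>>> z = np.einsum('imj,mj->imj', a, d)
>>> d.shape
(13, 3)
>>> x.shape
(17,)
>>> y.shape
(17, 17)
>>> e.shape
(13, 17)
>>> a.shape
(17, 13, 3)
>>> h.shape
(13, 3, 17)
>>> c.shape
(13, 17, 3)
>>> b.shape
(17,)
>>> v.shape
(17,)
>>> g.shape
(17, 3)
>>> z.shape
(17, 13, 3)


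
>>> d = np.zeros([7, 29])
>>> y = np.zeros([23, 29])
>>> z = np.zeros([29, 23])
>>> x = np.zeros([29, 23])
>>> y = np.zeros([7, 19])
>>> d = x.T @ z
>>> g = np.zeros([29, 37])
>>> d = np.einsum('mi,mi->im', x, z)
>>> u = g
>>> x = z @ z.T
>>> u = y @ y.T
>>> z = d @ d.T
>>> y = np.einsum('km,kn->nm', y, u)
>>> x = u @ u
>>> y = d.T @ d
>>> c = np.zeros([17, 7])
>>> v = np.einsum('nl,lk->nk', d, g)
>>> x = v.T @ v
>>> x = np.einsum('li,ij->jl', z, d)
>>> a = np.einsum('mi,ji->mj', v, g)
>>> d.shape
(23, 29)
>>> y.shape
(29, 29)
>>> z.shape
(23, 23)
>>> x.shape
(29, 23)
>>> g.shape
(29, 37)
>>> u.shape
(7, 7)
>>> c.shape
(17, 7)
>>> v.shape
(23, 37)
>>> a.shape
(23, 29)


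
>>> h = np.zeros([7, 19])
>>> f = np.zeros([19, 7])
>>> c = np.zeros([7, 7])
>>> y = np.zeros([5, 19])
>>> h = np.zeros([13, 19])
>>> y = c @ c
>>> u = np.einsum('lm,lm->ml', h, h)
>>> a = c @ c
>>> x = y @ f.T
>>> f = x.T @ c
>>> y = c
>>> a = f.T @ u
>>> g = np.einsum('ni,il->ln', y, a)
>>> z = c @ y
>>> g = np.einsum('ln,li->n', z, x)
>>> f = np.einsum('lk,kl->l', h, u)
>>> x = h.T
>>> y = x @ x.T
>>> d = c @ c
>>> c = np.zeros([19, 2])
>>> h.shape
(13, 19)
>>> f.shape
(13,)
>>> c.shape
(19, 2)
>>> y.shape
(19, 19)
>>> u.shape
(19, 13)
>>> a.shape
(7, 13)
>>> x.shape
(19, 13)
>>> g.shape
(7,)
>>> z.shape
(7, 7)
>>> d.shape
(7, 7)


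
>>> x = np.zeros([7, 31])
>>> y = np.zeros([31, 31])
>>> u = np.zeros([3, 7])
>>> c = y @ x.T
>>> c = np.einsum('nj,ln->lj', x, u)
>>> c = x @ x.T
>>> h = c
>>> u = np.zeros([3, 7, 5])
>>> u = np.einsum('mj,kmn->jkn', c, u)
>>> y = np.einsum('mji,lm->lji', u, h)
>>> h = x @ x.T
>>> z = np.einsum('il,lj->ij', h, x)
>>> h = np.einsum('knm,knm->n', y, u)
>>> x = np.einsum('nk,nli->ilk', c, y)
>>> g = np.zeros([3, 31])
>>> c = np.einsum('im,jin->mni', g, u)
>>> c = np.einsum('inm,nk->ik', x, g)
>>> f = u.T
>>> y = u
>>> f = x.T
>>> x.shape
(5, 3, 7)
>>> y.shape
(7, 3, 5)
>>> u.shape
(7, 3, 5)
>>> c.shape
(5, 31)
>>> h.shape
(3,)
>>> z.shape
(7, 31)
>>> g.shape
(3, 31)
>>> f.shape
(7, 3, 5)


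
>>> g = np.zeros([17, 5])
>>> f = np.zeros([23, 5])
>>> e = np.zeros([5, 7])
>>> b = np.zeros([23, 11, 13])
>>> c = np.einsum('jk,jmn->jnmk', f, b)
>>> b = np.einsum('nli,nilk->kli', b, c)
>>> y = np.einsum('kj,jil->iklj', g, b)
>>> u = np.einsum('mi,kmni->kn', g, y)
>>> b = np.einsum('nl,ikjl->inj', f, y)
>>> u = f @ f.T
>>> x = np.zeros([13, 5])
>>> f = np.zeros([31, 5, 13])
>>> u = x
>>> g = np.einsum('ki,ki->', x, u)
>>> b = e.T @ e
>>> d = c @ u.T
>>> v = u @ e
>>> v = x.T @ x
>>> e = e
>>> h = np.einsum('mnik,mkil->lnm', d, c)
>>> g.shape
()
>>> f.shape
(31, 5, 13)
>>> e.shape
(5, 7)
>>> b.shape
(7, 7)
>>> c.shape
(23, 13, 11, 5)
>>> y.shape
(11, 17, 13, 5)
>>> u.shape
(13, 5)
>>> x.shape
(13, 5)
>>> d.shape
(23, 13, 11, 13)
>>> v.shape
(5, 5)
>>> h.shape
(5, 13, 23)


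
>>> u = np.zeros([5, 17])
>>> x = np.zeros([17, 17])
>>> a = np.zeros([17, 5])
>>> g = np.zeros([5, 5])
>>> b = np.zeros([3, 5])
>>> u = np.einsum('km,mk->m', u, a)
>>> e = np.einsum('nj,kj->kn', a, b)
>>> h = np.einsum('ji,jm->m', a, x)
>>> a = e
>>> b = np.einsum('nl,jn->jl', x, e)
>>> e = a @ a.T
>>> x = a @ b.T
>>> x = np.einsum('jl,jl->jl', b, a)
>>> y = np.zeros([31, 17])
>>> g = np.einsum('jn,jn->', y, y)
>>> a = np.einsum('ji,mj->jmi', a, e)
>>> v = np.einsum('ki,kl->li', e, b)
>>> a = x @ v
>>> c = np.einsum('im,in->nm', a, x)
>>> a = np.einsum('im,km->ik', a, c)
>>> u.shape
(17,)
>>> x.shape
(3, 17)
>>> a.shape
(3, 17)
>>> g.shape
()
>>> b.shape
(3, 17)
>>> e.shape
(3, 3)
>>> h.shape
(17,)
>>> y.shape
(31, 17)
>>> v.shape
(17, 3)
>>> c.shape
(17, 3)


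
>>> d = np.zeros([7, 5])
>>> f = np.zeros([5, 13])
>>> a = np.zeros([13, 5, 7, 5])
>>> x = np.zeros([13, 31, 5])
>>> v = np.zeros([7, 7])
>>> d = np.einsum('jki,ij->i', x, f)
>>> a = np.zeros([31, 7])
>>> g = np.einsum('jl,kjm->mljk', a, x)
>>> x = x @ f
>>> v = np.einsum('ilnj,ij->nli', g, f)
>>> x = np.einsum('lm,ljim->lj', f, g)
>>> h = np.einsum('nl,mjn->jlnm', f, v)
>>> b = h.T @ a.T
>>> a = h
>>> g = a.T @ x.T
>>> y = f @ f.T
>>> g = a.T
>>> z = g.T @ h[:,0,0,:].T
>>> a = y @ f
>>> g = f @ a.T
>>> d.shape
(5,)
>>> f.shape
(5, 13)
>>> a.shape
(5, 13)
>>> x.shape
(5, 7)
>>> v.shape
(31, 7, 5)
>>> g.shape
(5, 5)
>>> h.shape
(7, 13, 5, 31)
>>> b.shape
(31, 5, 13, 31)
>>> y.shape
(5, 5)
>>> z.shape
(7, 13, 5, 7)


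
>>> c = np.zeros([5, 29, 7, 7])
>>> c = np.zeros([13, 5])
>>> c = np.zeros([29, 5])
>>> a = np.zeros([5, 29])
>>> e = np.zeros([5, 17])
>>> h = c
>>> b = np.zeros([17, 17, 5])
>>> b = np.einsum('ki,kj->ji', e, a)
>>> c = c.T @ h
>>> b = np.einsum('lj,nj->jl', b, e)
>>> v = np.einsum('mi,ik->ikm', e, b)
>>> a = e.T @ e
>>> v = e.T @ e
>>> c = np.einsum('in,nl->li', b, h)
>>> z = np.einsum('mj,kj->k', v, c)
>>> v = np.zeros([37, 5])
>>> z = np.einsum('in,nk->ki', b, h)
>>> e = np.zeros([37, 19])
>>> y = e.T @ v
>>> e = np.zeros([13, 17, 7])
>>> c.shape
(5, 17)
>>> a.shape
(17, 17)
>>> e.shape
(13, 17, 7)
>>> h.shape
(29, 5)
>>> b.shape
(17, 29)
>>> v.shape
(37, 5)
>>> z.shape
(5, 17)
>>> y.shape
(19, 5)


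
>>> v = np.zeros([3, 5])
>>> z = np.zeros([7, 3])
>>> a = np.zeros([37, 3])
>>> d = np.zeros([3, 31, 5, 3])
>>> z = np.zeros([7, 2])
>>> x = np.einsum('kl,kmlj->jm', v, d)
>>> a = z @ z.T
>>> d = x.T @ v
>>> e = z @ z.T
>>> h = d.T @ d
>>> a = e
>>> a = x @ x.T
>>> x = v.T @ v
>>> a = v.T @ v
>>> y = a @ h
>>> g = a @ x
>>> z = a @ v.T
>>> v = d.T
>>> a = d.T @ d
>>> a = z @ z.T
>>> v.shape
(5, 31)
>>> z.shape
(5, 3)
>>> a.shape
(5, 5)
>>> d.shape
(31, 5)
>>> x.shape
(5, 5)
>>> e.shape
(7, 7)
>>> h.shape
(5, 5)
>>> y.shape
(5, 5)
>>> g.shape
(5, 5)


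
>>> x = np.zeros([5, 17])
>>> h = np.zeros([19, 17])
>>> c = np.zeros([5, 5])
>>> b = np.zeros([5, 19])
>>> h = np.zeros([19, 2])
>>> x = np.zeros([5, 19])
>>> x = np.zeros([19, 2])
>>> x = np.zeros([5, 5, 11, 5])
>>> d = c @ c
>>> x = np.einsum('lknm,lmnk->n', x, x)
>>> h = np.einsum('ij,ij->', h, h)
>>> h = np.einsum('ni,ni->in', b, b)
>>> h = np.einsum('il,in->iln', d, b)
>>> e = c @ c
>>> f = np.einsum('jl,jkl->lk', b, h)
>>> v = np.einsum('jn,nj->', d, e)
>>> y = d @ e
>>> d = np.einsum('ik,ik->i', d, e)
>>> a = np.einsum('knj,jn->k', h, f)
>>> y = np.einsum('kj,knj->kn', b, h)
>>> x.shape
(11,)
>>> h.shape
(5, 5, 19)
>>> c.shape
(5, 5)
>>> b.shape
(5, 19)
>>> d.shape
(5,)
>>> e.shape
(5, 5)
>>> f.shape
(19, 5)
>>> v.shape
()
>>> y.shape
(5, 5)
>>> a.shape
(5,)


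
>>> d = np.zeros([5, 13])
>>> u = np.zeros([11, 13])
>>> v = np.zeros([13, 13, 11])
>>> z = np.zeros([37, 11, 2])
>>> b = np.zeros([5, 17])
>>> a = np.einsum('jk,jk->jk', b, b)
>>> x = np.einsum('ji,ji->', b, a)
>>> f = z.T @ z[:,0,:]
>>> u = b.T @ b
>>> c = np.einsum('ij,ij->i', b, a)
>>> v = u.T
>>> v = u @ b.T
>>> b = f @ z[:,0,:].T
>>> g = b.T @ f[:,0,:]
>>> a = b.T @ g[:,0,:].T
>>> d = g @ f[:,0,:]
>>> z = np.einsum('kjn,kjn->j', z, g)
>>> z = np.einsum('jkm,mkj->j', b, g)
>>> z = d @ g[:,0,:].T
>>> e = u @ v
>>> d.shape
(37, 11, 2)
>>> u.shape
(17, 17)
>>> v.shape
(17, 5)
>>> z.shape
(37, 11, 37)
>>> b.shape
(2, 11, 37)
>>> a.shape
(37, 11, 37)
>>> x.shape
()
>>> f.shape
(2, 11, 2)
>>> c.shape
(5,)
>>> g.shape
(37, 11, 2)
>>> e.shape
(17, 5)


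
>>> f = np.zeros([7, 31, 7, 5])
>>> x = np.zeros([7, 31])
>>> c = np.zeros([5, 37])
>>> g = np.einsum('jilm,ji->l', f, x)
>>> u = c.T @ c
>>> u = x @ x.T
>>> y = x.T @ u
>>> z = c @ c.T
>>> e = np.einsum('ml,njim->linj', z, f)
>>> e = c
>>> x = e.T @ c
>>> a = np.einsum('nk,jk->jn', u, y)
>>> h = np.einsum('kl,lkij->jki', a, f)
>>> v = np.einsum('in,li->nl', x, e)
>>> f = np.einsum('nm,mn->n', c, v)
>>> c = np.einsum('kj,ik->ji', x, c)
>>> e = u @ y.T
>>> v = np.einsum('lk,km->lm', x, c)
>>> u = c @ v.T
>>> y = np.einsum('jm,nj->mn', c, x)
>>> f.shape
(5,)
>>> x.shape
(37, 37)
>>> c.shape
(37, 5)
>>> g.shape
(7,)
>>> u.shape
(37, 37)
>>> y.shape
(5, 37)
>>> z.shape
(5, 5)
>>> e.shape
(7, 31)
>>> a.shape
(31, 7)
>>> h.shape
(5, 31, 7)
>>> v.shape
(37, 5)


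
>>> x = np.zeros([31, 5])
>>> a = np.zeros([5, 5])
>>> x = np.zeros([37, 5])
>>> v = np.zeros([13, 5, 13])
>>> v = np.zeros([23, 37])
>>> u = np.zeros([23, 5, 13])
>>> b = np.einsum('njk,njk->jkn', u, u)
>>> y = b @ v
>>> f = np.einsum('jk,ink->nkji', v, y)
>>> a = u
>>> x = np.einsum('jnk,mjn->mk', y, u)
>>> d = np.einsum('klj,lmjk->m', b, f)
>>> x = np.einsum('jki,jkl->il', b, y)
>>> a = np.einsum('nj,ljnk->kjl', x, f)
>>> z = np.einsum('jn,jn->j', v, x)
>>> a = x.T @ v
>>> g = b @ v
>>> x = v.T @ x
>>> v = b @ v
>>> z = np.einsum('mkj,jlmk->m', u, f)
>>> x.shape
(37, 37)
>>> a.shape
(37, 37)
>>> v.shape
(5, 13, 37)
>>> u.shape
(23, 5, 13)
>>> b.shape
(5, 13, 23)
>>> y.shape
(5, 13, 37)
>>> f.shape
(13, 37, 23, 5)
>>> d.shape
(37,)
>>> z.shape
(23,)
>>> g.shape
(5, 13, 37)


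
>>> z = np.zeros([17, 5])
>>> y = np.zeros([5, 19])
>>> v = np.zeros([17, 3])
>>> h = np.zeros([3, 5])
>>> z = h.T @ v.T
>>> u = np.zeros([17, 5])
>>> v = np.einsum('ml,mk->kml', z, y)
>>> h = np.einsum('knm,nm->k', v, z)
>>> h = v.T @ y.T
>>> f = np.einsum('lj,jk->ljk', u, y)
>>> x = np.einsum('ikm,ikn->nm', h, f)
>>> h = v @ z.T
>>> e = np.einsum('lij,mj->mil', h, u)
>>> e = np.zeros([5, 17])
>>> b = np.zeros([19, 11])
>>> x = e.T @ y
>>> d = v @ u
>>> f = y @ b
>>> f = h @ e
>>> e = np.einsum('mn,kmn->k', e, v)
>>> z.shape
(5, 17)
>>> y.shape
(5, 19)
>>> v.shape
(19, 5, 17)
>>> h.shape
(19, 5, 5)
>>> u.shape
(17, 5)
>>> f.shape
(19, 5, 17)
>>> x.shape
(17, 19)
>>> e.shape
(19,)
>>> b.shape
(19, 11)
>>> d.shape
(19, 5, 5)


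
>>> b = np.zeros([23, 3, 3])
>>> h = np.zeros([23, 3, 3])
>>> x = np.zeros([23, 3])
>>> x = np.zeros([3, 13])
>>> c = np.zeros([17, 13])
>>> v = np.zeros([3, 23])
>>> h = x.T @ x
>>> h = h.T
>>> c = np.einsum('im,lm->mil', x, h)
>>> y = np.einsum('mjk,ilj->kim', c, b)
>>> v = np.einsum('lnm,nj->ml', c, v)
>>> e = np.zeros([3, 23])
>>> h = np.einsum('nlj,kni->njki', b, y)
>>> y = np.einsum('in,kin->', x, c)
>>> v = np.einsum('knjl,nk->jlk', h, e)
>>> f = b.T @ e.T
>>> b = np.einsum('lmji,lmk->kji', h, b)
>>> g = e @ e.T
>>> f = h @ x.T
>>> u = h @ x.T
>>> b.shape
(3, 13, 13)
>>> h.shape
(23, 3, 13, 13)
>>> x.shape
(3, 13)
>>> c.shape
(13, 3, 13)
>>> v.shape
(13, 13, 23)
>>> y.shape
()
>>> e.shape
(3, 23)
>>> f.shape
(23, 3, 13, 3)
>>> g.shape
(3, 3)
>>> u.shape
(23, 3, 13, 3)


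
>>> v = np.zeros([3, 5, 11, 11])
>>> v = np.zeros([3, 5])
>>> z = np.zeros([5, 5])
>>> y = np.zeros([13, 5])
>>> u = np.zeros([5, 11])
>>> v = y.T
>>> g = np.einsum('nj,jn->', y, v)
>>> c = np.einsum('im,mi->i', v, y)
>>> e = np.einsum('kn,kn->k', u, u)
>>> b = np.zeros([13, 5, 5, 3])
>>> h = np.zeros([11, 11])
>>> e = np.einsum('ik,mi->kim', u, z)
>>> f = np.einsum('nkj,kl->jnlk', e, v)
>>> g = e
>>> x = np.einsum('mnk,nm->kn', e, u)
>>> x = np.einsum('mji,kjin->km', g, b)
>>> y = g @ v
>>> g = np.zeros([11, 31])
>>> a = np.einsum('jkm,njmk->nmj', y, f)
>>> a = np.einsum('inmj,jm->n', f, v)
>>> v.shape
(5, 13)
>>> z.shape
(5, 5)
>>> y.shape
(11, 5, 13)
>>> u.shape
(5, 11)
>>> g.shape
(11, 31)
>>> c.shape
(5,)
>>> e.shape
(11, 5, 5)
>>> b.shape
(13, 5, 5, 3)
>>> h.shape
(11, 11)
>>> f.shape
(5, 11, 13, 5)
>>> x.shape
(13, 11)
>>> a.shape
(11,)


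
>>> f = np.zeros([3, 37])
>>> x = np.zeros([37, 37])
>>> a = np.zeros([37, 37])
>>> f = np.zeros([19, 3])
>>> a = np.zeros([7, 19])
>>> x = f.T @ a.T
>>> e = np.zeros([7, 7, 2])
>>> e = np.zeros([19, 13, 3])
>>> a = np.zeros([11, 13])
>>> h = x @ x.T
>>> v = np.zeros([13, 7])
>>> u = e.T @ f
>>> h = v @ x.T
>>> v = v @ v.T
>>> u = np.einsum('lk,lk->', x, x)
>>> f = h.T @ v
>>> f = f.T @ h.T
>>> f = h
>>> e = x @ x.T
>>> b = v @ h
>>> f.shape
(13, 3)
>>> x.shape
(3, 7)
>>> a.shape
(11, 13)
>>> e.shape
(3, 3)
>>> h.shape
(13, 3)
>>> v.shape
(13, 13)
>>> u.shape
()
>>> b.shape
(13, 3)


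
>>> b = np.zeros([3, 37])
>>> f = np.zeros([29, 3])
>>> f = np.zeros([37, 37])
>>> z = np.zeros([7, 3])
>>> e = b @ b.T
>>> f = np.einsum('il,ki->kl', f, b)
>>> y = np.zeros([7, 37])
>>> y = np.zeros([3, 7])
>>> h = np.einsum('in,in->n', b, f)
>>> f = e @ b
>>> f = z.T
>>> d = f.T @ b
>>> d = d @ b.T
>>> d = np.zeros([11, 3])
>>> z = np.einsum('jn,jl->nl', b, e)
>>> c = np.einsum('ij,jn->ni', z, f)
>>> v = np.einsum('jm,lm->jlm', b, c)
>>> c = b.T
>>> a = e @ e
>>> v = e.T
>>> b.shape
(3, 37)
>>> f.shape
(3, 7)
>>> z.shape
(37, 3)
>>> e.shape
(3, 3)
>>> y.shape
(3, 7)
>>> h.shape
(37,)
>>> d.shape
(11, 3)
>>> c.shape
(37, 3)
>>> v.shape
(3, 3)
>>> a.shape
(3, 3)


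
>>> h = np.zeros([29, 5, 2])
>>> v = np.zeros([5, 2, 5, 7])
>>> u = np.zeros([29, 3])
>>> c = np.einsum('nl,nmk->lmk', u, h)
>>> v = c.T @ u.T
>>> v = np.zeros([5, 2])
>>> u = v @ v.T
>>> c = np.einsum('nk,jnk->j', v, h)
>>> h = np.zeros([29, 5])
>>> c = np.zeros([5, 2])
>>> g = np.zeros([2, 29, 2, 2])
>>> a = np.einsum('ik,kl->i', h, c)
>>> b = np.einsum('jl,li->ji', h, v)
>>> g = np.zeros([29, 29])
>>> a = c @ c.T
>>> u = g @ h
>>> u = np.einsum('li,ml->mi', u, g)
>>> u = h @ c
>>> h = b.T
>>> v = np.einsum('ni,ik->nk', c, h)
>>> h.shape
(2, 29)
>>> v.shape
(5, 29)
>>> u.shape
(29, 2)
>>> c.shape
(5, 2)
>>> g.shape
(29, 29)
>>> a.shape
(5, 5)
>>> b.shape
(29, 2)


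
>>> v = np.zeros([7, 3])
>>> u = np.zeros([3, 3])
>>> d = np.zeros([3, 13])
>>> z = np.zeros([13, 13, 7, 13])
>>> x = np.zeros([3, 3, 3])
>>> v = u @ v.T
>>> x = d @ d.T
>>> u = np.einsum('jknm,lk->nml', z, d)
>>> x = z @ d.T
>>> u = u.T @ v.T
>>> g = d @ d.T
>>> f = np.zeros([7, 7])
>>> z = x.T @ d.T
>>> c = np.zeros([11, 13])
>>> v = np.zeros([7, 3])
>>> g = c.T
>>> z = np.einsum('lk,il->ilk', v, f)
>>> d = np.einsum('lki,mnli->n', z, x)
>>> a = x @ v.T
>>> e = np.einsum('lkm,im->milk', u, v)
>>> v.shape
(7, 3)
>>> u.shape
(3, 13, 3)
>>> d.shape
(13,)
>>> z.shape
(7, 7, 3)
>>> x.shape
(13, 13, 7, 3)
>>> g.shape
(13, 11)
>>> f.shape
(7, 7)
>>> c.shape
(11, 13)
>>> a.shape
(13, 13, 7, 7)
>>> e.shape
(3, 7, 3, 13)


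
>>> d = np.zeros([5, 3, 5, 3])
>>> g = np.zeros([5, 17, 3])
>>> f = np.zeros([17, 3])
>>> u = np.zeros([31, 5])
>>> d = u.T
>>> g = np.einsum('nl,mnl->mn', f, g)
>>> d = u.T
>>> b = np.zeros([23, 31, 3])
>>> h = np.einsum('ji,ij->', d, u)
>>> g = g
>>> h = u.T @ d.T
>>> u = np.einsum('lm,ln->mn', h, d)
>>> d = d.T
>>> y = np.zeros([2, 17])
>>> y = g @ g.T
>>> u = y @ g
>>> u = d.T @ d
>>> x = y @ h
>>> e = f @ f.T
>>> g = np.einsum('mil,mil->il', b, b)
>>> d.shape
(31, 5)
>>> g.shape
(31, 3)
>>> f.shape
(17, 3)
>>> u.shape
(5, 5)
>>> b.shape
(23, 31, 3)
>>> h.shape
(5, 5)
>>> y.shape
(5, 5)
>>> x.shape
(5, 5)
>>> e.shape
(17, 17)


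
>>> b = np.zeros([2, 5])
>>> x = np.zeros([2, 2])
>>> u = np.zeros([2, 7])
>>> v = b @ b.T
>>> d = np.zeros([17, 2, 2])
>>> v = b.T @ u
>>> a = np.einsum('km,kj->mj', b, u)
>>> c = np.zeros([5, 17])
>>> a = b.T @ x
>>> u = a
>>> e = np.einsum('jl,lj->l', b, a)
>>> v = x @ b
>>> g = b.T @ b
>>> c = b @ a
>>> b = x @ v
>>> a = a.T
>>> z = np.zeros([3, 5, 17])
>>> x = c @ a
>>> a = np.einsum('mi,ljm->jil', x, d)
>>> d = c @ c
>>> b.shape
(2, 5)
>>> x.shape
(2, 5)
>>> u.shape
(5, 2)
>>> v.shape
(2, 5)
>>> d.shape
(2, 2)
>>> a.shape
(2, 5, 17)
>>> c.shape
(2, 2)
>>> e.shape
(5,)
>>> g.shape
(5, 5)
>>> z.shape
(3, 5, 17)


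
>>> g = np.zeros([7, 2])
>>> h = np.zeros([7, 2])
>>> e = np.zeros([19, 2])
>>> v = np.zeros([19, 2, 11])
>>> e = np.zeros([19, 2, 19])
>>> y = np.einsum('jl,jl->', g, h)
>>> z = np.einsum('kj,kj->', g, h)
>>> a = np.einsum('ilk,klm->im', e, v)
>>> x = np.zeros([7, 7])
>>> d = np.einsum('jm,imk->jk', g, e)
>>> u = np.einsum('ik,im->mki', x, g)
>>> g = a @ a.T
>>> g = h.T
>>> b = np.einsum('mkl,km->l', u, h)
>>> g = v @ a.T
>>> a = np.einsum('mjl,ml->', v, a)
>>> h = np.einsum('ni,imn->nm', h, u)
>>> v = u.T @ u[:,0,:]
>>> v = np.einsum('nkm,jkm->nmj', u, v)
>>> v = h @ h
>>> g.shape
(19, 2, 19)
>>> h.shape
(7, 7)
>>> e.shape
(19, 2, 19)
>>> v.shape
(7, 7)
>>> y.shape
()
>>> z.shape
()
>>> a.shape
()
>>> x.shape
(7, 7)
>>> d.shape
(7, 19)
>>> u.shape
(2, 7, 7)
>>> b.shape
(7,)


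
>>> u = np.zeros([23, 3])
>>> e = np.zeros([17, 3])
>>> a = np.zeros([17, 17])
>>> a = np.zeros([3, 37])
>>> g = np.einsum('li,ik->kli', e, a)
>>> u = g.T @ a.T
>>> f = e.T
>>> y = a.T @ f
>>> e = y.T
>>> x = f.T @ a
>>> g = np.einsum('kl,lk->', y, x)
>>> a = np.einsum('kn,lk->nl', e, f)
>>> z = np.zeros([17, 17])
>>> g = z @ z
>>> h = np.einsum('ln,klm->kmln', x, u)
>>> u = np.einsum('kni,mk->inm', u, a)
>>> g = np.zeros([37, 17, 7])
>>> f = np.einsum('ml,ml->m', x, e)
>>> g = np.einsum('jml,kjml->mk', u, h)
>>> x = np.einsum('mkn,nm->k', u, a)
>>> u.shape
(3, 17, 37)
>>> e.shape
(17, 37)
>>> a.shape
(37, 3)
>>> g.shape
(17, 3)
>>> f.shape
(17,)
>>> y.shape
(37, 17)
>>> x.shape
(17,)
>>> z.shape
(17, 17)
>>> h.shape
(3, 3, 17, 37)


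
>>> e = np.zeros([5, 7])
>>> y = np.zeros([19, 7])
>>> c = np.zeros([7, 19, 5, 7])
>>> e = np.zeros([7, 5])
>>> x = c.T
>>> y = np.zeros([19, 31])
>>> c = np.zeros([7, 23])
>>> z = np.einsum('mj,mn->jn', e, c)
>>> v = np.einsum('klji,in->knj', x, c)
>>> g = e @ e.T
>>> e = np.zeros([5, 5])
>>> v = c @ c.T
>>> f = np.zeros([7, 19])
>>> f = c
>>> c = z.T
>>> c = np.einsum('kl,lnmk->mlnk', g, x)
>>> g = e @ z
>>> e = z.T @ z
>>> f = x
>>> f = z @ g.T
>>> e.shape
(23, 23)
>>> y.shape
(19, 31)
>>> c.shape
(19, 7, 5, 7)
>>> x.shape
(7, 5, 19, 7)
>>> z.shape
(5, 23)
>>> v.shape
(7, 7)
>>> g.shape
(5, 23)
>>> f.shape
(5, 5)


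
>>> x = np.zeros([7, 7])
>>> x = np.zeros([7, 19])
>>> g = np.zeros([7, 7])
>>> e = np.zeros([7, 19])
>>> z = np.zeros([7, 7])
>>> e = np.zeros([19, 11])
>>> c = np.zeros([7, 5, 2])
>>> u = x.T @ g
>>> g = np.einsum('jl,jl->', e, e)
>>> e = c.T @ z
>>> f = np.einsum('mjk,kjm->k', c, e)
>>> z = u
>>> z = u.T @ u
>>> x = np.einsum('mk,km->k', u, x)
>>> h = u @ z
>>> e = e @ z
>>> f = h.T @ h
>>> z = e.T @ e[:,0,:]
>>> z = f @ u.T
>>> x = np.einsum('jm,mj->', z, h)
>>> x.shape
()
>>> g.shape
()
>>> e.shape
(2, 5, 7)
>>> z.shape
(7, 19)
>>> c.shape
(7, 5, 2)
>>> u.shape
(19, 7)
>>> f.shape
(7, 7)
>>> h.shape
(19, 7)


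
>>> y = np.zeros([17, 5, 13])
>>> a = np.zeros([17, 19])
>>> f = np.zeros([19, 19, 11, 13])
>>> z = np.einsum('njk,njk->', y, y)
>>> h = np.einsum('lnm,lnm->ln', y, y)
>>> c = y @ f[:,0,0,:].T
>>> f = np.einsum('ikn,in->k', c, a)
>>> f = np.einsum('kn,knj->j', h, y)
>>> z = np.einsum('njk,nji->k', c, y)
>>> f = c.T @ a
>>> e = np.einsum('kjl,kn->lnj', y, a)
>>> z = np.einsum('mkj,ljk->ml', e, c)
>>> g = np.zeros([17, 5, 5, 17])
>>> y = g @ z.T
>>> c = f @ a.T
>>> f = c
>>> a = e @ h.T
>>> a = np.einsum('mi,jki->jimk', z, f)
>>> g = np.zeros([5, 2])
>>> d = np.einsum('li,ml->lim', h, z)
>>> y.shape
(17, 5, 5, 13)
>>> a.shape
(19, 17, 13, 5)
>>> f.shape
(19, 5, 17)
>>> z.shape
(13, 17)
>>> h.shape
(17, 5)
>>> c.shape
(19, 5, 17)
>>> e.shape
(13, 19, 5)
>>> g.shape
(5, 2)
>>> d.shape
(17, 5, 13)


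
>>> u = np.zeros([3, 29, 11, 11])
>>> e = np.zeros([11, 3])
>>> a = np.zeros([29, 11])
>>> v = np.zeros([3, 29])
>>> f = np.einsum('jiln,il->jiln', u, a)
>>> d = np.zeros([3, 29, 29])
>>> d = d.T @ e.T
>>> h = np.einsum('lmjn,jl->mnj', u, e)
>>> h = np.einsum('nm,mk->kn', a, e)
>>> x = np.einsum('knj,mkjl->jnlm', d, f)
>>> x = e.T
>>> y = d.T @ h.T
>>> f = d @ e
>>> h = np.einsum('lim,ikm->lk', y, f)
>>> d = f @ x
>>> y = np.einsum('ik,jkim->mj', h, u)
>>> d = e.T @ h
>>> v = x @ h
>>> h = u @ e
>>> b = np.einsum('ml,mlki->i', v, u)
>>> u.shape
(3, 29, 11, 11)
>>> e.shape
(11, 3)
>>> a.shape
(29, 11)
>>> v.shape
(3, 29)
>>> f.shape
(29, 29, 3)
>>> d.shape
(3, 29)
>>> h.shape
(3, 29, 11, 3)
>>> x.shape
(3, 11)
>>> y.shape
(11, 3)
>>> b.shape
(11,)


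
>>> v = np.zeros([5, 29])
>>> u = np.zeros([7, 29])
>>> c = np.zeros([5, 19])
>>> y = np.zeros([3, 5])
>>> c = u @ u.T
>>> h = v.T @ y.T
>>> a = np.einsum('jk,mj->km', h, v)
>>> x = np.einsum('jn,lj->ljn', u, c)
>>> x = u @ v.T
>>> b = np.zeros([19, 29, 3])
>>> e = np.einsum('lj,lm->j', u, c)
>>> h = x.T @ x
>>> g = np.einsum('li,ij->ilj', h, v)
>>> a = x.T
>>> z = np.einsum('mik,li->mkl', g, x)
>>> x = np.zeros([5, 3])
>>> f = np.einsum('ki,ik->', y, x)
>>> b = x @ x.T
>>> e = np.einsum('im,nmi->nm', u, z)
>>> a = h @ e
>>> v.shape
(5, 29)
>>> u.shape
(7, 29)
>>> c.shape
(7, 7)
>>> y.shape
(3, 5)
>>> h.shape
(5, 5)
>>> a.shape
(5, 29)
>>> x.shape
(5, 3)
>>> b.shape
(5, 5)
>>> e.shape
(5, 29)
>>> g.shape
(5, 5, 29)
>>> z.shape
(5, 29, 7)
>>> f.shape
()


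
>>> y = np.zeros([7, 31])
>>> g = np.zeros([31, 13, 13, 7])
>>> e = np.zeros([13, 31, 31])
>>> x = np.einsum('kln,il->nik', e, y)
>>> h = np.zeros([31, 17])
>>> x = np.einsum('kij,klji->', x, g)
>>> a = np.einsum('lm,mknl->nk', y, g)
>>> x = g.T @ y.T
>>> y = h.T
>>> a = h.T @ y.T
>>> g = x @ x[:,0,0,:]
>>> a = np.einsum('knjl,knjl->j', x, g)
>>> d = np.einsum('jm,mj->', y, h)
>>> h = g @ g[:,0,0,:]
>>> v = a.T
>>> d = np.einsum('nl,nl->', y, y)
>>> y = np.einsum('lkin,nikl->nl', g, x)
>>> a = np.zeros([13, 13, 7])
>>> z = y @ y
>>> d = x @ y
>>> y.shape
(7, 7)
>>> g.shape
(7, 13, 13, 7)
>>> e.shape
(13, 31, 31)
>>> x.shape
(7, 13, 13, 7)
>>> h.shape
(7, 13, 13, 7)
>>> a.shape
(13, 13, 7)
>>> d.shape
(7, 13, 13, 7)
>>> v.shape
(13,)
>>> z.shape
(7, 7)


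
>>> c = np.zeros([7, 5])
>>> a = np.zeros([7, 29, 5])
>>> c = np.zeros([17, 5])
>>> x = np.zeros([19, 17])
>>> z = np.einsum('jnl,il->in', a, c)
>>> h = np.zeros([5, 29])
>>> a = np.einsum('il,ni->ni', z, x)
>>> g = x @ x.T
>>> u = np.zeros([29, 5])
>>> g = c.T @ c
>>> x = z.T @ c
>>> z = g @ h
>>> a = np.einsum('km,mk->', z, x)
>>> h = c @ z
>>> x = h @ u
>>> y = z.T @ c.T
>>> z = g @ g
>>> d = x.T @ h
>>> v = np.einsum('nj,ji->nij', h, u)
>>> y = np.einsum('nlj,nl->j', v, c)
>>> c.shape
(17, 5)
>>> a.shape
()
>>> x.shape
(17, 5)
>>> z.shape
(5, 5)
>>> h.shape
(17, 29)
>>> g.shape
(5, 5)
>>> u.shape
(29, 5)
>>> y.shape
(29,)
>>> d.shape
(5, 29)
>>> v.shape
(17, 5, 29)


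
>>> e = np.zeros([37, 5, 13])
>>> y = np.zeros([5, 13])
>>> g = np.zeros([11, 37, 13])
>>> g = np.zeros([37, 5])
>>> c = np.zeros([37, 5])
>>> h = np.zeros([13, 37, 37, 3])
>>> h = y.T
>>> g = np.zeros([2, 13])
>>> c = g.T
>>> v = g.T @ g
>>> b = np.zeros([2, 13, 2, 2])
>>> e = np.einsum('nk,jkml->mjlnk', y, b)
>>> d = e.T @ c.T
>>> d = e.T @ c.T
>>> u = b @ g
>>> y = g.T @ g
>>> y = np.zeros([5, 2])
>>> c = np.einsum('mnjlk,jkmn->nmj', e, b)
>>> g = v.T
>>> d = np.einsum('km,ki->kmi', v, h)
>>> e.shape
(2, 2, 2, 5, 13)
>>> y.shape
(5, 2)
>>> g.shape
(13, 13)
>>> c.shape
(2, 2, 2)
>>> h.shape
(13, 5)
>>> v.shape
(13, 13)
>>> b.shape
(2, 13, 2, 2)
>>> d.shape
(13, 13, 5)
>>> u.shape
(2, 13, 2, 13)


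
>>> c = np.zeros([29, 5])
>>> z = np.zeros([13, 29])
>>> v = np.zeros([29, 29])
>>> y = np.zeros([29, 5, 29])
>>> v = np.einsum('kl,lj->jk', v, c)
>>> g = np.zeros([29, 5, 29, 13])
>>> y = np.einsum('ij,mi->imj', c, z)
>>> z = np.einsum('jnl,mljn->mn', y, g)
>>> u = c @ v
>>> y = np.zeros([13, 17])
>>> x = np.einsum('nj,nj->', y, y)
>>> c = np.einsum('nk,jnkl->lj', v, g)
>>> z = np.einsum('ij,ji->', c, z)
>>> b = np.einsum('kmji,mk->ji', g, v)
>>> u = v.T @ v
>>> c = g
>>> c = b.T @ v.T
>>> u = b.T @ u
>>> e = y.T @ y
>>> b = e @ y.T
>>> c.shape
(13, 5)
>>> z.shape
()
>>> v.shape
(5, 29)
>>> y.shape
(13, 17)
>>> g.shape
(29, 5, 29, 13)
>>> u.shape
(13, 29)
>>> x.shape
()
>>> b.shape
(17, 13)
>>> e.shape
(17, 17)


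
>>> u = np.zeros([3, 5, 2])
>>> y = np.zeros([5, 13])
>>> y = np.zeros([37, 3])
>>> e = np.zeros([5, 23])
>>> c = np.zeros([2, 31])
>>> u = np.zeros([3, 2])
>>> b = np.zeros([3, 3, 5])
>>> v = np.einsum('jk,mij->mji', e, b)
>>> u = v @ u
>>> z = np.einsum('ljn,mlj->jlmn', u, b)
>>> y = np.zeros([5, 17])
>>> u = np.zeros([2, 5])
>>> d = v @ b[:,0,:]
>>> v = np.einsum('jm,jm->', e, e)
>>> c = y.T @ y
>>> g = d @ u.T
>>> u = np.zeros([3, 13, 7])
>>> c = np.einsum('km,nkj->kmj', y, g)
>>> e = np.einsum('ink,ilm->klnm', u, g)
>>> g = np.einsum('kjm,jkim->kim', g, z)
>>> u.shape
(3, 13, 7)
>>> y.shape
(5, 17)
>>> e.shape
(7, 5, 13, 2)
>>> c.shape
(5, 17, 2)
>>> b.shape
(3, 3, 5)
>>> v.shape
()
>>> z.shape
(5, 3, 3, 2)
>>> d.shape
(3, 5, 5)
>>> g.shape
(3, 3, 2)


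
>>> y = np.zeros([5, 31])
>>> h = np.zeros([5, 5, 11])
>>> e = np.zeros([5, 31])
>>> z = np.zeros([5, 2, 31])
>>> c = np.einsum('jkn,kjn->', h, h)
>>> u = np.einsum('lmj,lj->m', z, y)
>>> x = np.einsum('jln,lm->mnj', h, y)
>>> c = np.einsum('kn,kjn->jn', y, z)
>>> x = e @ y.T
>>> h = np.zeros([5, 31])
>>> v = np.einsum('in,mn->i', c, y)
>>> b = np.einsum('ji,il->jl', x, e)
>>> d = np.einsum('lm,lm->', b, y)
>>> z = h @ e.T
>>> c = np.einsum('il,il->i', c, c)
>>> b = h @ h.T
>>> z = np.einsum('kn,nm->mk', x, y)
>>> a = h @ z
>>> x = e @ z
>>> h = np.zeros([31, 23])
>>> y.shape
(5, 31)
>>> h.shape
(31, 23)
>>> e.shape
(5, 31)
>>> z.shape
(31, 5)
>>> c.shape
(2,)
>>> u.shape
(2,)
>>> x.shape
(5, 5)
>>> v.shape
(2,)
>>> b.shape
(5, 5)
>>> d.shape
()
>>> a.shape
(5, 5)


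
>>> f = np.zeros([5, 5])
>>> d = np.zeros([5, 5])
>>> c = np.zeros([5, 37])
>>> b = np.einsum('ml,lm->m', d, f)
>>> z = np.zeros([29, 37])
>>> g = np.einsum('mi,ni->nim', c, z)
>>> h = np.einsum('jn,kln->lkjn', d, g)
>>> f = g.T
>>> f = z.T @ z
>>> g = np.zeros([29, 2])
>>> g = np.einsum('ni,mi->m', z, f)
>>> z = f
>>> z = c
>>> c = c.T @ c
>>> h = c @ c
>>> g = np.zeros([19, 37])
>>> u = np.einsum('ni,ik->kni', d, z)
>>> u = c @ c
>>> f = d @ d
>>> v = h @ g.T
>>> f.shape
(5, 5)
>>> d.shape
(5, 5)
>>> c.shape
(37, 37)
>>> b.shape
(5,)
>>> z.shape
(5, 37)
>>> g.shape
(19, 37)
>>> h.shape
(37, 37)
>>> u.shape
(37, 37)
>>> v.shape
(37, 19)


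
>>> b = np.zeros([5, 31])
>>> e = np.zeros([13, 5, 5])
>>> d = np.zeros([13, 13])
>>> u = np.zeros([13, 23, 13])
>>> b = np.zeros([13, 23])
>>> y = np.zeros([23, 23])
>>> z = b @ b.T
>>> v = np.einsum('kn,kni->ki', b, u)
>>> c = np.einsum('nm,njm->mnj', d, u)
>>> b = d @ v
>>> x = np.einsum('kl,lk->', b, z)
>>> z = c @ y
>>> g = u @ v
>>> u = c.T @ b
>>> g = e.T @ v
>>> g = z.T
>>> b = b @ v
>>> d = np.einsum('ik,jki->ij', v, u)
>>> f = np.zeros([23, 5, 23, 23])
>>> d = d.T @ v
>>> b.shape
(13, 13)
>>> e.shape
(13, 5, 5)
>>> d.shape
(23, 13)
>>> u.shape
(23, 13, 13)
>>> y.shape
(23, 23)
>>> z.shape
(13, 13, 23)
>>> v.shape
(13, 13)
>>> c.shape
(13, 13, 23)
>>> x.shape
()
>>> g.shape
(23, 13, 13)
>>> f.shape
(23, 5, 23, 23)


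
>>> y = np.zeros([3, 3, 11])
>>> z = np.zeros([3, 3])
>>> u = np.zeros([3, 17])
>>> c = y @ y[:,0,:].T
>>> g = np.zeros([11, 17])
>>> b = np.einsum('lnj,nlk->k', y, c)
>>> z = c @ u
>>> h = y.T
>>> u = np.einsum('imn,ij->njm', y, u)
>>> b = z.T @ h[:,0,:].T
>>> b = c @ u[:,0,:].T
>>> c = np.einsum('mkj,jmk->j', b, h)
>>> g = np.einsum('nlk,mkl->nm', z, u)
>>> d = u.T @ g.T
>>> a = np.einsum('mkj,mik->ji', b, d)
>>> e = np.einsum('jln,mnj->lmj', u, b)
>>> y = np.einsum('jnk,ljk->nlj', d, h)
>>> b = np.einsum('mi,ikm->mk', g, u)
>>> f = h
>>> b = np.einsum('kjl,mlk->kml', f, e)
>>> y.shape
(17, 11, 3)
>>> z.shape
(3, 3, 17)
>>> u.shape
(11, 17, 3)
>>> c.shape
(11,)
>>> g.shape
(3, 11)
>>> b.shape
(11, 17, 3)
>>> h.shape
(11, 3, 3)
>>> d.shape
(3, 17, 3)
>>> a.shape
(11, 17)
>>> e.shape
(17, 3, 11)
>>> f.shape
(11, 3, 3)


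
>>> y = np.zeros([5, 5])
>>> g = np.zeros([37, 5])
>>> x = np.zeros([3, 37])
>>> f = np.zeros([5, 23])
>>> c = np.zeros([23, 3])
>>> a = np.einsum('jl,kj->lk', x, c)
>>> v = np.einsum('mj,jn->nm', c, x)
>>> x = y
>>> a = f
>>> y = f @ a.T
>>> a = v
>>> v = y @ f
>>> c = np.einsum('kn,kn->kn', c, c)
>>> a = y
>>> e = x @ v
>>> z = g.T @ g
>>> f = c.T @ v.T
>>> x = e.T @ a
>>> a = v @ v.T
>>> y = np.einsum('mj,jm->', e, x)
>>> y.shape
()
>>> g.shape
(37, 5)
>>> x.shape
(23, 5)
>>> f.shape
(3, 5)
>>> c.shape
(23, 3)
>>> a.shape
(5, 5)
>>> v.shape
(5, 23)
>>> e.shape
(5, 23)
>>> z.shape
(5, 5)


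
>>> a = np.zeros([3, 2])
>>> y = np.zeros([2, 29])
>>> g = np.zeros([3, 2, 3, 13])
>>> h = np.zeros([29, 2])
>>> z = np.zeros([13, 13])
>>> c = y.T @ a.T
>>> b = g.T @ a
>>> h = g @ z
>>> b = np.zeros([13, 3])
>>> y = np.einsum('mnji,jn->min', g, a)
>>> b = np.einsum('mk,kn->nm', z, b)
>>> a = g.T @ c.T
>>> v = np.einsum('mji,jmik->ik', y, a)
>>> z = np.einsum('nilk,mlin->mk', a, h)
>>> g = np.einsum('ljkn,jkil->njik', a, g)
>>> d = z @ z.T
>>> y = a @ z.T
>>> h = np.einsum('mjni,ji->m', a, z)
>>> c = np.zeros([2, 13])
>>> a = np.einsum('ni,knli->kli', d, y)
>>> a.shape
(13, 2, 3)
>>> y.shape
(13, 3, 2, 3)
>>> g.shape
(29, 3, 3, 2)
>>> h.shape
(13,)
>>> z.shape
(3, 29)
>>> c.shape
(2, 13)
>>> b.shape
(3, 13)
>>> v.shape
(2, 29)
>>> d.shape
(3, 3)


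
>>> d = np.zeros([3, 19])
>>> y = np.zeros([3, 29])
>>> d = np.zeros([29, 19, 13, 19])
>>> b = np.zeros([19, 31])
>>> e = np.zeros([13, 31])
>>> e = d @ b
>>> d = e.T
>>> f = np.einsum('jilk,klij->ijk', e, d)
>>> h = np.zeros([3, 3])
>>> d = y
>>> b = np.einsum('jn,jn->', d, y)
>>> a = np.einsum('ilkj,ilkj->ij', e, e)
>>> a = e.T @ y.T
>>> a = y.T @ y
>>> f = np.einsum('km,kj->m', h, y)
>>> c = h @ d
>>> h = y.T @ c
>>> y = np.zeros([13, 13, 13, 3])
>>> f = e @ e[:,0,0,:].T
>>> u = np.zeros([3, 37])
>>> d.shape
(3, 29)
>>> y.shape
(13, 13, 13, 3)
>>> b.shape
()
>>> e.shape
(29, 19, 13, 31)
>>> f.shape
(29, 19, 13, 29)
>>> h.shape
(29, 29)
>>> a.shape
(29, 29)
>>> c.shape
(3, 29)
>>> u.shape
(3, 37)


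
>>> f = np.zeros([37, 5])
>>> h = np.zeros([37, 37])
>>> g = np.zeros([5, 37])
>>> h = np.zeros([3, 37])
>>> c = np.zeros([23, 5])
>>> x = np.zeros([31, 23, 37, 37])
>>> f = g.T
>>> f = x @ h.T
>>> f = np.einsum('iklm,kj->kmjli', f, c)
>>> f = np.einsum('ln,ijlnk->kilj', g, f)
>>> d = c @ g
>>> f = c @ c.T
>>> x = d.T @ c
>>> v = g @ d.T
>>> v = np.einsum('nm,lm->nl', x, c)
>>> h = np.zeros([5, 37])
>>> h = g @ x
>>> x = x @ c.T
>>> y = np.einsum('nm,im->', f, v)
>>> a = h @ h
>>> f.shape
(23, 23)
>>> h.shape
(5, 5)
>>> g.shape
(5, 37)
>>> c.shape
(23, 5)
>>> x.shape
(37, 23)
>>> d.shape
(23, 37)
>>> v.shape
(37, 23)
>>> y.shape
()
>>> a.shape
(5, 5)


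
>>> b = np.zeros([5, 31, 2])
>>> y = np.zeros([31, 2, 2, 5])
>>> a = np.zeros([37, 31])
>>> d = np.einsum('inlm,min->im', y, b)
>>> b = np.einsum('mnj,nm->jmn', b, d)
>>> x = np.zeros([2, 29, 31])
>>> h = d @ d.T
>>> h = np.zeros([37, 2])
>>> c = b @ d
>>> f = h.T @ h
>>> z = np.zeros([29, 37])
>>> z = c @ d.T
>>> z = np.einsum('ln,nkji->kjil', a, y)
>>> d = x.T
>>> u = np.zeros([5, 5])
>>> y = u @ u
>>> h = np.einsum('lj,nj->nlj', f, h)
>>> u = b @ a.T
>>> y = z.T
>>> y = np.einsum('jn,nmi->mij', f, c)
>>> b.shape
(2, 5, 31)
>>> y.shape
(5, 5, 2)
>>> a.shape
(37, 31)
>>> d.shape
(31, 29, 2)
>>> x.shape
(2, 29, 31)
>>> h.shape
(37, 2, 2)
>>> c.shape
(2, 5, 5)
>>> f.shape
(2, 2)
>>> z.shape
(2, 2, 5, 37)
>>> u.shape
(2, 5, 37)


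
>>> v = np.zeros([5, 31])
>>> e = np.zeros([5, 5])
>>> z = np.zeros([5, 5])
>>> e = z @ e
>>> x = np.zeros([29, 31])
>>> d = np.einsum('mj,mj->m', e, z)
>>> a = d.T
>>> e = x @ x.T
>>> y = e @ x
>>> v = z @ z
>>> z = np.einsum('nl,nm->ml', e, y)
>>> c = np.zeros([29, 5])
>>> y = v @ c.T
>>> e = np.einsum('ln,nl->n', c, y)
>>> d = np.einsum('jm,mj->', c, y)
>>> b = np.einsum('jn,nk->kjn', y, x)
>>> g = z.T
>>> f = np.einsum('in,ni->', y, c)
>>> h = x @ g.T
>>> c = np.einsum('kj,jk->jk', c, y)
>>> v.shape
(5, 5)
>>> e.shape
(5,)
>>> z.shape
(31, 29)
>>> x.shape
(29, 31)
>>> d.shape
()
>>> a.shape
(5,)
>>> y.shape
(5, 29)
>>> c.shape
(5, 29)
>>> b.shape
(31, 5, 29)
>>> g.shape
(29, 31)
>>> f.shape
()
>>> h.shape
(29, 29)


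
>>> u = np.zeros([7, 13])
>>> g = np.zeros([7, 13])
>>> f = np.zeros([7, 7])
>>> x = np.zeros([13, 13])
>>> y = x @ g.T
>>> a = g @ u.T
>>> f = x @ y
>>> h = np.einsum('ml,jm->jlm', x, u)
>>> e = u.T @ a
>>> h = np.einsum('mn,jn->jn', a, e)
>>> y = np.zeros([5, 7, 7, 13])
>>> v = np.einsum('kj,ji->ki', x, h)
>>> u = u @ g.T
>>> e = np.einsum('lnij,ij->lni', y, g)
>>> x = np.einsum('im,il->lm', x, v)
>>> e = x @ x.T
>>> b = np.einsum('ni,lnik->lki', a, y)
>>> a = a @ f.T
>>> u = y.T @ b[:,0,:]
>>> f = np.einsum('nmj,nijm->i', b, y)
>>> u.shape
(13, 7, 7, 7)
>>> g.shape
(7, 13)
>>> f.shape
(7,)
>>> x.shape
(7, 13)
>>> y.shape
(5, 7, 7, 13)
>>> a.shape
(7, 13)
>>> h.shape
(13, 7)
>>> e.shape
(7, 7)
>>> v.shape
(13, 7)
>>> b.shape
(5, 13, 7)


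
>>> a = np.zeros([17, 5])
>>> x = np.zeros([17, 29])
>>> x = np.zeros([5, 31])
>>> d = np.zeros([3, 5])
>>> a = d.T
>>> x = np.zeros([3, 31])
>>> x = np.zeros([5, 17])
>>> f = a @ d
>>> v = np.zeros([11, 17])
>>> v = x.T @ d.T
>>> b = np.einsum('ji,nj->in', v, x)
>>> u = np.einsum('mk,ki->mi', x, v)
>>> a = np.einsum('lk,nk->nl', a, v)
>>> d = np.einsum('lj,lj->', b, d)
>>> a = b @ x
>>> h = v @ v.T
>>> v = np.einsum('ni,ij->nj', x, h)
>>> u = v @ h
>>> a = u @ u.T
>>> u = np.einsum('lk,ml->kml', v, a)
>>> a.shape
(5, 5)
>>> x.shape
(5, 17)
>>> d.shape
()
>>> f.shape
(5, 5)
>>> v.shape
(5, 17)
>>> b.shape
(3, 5)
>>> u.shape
(17, 5, 5)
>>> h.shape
(17, 17)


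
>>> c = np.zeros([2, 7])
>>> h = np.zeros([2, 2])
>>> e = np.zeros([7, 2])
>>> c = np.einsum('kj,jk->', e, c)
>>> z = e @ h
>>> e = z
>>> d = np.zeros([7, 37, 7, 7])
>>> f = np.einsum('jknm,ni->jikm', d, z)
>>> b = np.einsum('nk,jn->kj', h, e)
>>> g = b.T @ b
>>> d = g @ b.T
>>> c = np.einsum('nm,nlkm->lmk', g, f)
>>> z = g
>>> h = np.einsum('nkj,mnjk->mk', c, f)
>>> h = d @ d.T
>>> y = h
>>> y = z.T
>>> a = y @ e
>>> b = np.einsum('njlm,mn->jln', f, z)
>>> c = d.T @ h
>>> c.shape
(2, 7)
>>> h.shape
(7, 7)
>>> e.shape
(7, 2)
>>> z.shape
(7, 7)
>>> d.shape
(7, 2)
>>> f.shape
(7, 2, 37, 7)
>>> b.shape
(2, 37, 7)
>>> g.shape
(7, 7)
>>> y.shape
(7, 7)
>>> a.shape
(7, 2)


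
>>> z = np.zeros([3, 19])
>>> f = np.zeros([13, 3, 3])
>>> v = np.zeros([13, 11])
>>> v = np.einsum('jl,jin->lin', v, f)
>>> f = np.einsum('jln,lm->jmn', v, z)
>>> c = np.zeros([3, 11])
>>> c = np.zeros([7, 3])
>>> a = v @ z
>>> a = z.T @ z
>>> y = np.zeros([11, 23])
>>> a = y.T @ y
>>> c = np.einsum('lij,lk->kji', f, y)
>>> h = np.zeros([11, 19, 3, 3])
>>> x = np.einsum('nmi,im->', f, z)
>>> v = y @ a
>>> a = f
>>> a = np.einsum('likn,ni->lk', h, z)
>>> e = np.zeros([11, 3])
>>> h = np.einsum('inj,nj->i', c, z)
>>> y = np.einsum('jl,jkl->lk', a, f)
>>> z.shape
(3, 19)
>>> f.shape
(11, 19, 3)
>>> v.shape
(11, 23)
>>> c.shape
(23, 3, 19)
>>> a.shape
(11, 3)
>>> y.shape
(3, 19)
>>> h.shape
(23,)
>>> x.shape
()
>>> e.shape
(11, 3)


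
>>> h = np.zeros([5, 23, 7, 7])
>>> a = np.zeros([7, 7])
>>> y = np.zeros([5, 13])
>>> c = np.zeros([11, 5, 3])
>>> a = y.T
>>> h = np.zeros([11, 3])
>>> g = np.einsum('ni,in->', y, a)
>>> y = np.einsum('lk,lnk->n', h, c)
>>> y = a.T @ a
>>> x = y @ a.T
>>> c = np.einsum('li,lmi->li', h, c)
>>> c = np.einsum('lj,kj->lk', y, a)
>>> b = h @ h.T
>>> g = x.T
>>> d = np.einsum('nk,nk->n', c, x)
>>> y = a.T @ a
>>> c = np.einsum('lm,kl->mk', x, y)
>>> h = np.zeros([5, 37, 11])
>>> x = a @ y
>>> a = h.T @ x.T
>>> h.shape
(5, 37, 11)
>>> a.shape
(11, 37, 13)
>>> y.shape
(5, 5)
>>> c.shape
(13, 5)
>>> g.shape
(13, 5)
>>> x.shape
(13, 5)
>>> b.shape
(11, 11)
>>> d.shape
(5,)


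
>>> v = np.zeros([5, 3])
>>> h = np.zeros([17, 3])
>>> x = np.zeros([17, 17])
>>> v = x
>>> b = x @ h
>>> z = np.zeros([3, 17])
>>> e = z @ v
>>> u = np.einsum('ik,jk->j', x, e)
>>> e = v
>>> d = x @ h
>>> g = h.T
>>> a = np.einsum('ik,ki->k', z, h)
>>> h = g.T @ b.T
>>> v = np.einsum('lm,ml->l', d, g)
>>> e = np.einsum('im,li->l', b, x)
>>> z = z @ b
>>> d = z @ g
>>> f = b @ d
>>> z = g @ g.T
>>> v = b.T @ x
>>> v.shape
(3, 17)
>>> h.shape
(17, 17)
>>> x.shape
(17, 17)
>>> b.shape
(17, 3)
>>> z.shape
(3, 3)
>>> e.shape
(17,)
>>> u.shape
(3,)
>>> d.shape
(3, 17)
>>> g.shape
(3, 17)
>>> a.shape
(17,)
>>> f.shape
(17, 17)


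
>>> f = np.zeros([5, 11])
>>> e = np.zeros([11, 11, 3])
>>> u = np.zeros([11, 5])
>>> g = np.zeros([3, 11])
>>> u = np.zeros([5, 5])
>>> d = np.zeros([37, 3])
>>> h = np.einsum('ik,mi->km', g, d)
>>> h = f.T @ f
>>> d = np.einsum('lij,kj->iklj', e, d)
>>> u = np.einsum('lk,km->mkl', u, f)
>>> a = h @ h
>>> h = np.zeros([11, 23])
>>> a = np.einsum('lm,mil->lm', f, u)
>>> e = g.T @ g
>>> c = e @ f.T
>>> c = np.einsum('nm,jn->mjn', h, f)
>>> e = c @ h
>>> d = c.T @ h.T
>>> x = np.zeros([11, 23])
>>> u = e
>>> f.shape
(5, 11)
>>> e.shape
(23, 5, 23)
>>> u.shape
(23, 5, 23)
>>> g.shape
(3, 11)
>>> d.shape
(11, 5, 11)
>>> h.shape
(11, 23)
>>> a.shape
(5, 11)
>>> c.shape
(23, 5, 11)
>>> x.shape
(11, 23)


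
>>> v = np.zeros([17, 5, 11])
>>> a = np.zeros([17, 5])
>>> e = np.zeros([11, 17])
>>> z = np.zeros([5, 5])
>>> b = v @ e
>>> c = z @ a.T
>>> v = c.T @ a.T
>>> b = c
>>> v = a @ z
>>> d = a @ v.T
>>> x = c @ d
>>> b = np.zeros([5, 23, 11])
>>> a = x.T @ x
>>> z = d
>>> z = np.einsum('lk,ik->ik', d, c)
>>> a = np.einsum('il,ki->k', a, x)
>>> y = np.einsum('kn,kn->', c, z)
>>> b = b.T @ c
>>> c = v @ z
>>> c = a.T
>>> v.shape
(17, 5)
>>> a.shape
(5,)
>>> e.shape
(11, 17)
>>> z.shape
(5, 17)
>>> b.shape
(11, 23, 17)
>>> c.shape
(5,)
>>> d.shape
(17, 17)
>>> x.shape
(5, 17)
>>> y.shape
()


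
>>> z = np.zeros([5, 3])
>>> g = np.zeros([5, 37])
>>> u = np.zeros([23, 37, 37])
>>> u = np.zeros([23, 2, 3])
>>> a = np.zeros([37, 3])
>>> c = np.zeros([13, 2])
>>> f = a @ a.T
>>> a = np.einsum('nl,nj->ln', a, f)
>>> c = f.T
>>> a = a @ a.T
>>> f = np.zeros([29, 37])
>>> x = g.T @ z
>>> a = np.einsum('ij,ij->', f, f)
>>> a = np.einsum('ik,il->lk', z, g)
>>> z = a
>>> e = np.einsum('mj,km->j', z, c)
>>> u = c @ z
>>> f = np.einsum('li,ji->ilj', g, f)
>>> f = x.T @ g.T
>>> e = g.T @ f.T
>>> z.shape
(37, 3)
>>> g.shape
(5, 37)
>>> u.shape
(37, 3)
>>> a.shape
(37, 3)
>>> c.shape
(37, 37)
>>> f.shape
(3, 5)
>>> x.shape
(37, 3)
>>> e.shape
(37, 3)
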